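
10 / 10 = 1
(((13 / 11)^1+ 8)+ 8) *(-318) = -60102 / 11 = -5463.82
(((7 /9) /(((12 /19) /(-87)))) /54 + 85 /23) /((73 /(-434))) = -16606793 /1631988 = -10.18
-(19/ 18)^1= -19/ 18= -1.06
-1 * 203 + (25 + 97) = -81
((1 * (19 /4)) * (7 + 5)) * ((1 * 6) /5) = 68.40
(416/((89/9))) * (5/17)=18720/1513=12.37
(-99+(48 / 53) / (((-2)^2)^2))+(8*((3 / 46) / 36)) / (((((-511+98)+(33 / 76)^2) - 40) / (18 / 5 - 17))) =-4731779419444 / 47823302115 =-98.94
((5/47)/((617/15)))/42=25/405986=0.00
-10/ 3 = -3.33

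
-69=-69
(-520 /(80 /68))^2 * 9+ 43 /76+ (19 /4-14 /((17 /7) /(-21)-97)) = 1758281.46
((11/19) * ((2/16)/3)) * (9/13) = 33/1976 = 0.02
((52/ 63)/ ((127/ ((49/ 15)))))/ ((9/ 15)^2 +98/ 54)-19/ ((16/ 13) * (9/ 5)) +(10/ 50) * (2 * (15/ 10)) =-267347887/ 33558480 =-7.97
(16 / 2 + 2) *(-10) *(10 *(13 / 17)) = -13000 / 17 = -764.71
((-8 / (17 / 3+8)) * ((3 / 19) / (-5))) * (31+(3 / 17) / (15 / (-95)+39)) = 1555932 / 2714815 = 0.57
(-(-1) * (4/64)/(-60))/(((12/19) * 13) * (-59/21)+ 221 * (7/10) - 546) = 0.00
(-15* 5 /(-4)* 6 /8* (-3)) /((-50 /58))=48.94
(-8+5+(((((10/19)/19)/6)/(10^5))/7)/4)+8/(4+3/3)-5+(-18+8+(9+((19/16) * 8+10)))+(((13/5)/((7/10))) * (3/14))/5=52044648007/4245360000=12.26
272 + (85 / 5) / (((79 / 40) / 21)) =452.76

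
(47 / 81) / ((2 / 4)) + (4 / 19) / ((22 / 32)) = 24830 / 16929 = 1.47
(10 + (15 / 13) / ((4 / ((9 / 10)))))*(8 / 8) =1067 / 104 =10.26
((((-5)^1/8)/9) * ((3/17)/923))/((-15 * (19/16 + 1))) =2/4942665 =0.00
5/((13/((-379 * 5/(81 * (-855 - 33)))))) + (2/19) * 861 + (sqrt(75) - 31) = 5 * sqrt(3) + 1059607537/17766216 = 68.30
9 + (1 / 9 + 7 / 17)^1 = 1457 / 153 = 9.52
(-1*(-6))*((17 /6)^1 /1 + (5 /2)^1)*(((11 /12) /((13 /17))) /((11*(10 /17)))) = 1156 /195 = 5.93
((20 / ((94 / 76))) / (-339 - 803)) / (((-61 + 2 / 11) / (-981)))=-1366860 / 5984651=-0.23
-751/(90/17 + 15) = -12767/345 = -37.01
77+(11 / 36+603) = 24491 / 36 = 680.31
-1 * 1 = -1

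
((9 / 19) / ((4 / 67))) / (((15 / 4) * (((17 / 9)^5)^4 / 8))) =19549526058163541512008 / 386101983631519389628152095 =0.00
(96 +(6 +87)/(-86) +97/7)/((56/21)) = 196449/4816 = 40.79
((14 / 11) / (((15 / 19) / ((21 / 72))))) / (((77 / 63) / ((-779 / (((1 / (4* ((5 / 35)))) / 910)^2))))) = -9805366480 / 121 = -81036086.61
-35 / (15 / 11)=-77 / 3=-25.67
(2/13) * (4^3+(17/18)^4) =6801985/682344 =9.97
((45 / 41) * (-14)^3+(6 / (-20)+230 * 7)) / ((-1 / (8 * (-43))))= -482290.52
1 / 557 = 0.00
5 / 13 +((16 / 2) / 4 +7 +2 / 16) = 989 / 104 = 9.51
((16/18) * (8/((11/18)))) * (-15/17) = -1920/187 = -10.27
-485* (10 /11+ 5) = -31525 /11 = -2865.91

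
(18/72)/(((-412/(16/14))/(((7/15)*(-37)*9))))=111/1030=0.11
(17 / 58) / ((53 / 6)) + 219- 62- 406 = -382662 / 1537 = -248.97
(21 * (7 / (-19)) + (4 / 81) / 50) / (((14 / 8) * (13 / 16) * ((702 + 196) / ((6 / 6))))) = -9524384 / 1572050025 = -0.01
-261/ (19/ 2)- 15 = -807/ 19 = -42.47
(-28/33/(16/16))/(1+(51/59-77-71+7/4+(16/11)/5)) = 33040/5611047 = 0.01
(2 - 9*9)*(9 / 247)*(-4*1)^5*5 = 3640320 / 247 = 14738.14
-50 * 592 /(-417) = 29600 /417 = 70.98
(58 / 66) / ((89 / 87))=841 / 979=0.86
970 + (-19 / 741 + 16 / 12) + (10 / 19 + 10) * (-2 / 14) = 1676791 / 1729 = 969.80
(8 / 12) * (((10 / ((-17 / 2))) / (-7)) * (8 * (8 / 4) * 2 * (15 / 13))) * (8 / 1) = 51200 / 1547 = 33.10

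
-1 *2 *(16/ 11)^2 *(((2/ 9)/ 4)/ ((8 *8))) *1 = -0.00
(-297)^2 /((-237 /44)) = -16376.35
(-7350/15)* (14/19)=-6860/19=-361.05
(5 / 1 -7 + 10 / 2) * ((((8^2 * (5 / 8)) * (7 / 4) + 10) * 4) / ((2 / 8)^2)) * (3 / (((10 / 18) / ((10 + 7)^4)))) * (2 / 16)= 865945728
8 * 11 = 88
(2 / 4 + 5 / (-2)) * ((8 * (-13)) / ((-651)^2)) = 208 / 423801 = 0.00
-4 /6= -2 /3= -0.67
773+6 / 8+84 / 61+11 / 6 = 568735 / 732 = 776.96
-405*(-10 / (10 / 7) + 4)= 1215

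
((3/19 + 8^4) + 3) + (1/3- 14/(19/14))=233083/57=4089.18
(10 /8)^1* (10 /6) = 25 /12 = 2.08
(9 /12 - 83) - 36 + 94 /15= -111.98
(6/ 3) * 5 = 10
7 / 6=1.17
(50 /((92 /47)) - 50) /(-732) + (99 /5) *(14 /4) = 3890991 /56120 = 69.33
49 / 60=0.82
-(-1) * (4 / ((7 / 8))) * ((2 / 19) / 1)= 0.48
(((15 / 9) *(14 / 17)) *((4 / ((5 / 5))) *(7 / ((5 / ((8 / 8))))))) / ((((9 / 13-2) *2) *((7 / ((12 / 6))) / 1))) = -728 / 867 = -0.84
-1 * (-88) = 88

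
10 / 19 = 0.53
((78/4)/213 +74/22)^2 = 29127609/2439844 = 11.94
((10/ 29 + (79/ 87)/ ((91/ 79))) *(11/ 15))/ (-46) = -98681/ 5462730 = -0.02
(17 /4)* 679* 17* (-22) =-2158541 /2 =-1079270.50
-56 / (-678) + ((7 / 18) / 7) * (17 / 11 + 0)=3769 / 22374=0.17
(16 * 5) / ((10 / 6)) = 48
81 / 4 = 20.25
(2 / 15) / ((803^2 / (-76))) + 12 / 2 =58032658 / 9672135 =6.00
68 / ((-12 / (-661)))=11237 / 3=3745.67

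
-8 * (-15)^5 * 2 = 12150000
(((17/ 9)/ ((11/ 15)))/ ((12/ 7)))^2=354025/ 156816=2.26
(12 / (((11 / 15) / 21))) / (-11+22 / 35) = -44100 / 1331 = -33.13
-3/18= -1/6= -0.17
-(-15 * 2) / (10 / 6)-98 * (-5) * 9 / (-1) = -4392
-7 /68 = -0.10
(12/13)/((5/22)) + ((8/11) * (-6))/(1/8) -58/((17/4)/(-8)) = 952088/12155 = 78.33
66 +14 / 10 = 337 / 5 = 67.40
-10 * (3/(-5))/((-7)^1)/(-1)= 6/7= 0.86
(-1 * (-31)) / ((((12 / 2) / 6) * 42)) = 31 / 42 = 0.74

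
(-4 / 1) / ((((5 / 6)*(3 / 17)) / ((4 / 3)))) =-544 / 15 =-36.27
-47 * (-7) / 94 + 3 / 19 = 139 / 38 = 3.66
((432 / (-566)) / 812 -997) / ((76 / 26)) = -744597191 / 2183062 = -341.08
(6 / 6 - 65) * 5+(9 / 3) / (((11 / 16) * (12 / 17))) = -3452 / 11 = -313.82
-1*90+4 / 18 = -808 / 9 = -89.78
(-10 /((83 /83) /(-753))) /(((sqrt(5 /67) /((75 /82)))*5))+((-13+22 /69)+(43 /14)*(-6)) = -15026 /483+11295*sqrt(335) /41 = 5011.14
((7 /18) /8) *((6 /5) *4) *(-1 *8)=-1.87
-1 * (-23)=23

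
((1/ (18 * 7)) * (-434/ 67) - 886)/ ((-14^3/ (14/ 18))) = 76327/ 303912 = 0.25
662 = 662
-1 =-1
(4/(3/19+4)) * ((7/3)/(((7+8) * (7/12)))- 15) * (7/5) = -117572/5925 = -19.84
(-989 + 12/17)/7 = -16801/119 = -141.18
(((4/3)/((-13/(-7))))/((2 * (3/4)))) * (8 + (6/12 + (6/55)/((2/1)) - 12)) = -10612/6435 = -1.65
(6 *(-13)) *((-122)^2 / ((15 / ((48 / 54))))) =-3095872 / 45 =-68797.16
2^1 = 2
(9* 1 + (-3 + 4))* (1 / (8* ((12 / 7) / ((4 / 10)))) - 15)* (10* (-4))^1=17965 / 3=5988.33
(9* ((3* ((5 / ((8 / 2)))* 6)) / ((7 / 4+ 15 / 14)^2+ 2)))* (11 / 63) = 9240 / 2603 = 3.55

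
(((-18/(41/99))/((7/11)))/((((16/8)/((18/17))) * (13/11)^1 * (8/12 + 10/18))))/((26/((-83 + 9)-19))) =73830933/824551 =89.54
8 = 8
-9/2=-4.50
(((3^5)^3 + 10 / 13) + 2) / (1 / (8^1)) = 1492286616 / 13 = 114791278.15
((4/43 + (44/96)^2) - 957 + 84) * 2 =-21614957/12384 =-1745.39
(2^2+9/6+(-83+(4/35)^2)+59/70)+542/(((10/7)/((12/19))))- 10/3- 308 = -10358983/69825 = -148.36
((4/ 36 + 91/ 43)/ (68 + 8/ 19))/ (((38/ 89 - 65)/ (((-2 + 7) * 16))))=-5830568/ 144565785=-0.04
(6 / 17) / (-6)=-1 / 17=-0.06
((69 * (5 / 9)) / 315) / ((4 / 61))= 1403 / 756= 1.86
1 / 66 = 0.02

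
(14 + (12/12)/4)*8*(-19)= -2166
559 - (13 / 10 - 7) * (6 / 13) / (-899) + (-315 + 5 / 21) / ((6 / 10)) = 126617872 / 3681405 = 34.39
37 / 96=0.39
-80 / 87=-0.92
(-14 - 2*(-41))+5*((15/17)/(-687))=264699/3893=67.99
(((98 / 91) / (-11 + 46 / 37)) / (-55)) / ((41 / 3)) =1554 / 10582715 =0.00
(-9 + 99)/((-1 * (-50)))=9/5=1.80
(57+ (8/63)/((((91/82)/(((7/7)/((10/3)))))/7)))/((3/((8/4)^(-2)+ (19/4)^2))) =5703709/13104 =435.26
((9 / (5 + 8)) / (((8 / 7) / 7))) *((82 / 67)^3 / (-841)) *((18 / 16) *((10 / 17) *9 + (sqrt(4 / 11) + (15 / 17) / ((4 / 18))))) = -86167446435 / 894401791088 - 273547449 *sqrt(11) / 144682642676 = -0.10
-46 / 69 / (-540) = 1 / 810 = 0.00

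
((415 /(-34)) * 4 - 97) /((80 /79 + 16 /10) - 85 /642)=-628649610 /10692473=-58.79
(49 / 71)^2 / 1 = 2401 / 5041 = 0.48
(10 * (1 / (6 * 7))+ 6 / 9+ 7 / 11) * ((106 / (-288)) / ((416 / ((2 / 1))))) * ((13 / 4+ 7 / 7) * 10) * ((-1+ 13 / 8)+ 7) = -24457645 / 27675648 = -0.88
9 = 9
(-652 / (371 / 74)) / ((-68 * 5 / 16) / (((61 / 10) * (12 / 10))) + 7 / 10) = 176587680 / 2991373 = 59.03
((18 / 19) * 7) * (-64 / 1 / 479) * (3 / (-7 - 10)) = 24192 / 154717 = 0.16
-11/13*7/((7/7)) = -77/13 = -5.92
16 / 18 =8 / 9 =0.89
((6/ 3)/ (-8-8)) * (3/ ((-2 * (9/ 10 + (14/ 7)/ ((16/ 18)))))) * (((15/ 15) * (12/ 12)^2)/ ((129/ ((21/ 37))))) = 5/ 19092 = 0.00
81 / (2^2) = 20.25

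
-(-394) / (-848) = -197 / 424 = -0.46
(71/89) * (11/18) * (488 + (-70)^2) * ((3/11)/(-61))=-63758/5429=-11.74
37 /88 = 0.42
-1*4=-4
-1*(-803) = 803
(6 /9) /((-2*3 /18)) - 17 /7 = -31 /7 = -4.43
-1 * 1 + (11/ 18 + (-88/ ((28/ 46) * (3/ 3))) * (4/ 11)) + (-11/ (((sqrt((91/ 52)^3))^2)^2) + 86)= 69156533/ 2117682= 32.66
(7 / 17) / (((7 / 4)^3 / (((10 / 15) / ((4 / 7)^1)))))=32 / 357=0.09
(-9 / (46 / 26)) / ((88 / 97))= -11349 / 2024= -5.61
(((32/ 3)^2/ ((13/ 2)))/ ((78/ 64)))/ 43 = 65536/ 196209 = 0.33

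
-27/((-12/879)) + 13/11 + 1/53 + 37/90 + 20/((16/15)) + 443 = 64042568/26235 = 2441.11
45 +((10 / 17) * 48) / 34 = 13245 / 289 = 45.83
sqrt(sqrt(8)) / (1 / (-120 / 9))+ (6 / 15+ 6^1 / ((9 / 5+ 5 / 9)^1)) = -19.48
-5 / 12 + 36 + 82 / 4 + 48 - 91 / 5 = 5153 / 60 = 85.88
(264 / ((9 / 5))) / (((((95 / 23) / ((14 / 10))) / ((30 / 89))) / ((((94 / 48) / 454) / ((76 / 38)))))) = 83237 / 2303142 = 0.04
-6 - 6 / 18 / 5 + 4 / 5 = -79 / 15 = -5.27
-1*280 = -280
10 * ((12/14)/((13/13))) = 60/7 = 8.57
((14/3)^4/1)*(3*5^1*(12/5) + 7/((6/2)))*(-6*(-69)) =7526690.37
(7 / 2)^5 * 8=16807 / 4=4201.75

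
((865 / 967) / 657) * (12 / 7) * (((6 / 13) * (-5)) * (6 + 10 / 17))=-0.04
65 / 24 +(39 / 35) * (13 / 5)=23543 / 4200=5.61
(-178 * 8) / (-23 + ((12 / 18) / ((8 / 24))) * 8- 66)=1424 / 73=19.51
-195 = -195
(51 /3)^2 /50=5.78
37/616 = 0.06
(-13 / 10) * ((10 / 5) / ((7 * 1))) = -13 / 35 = -0.37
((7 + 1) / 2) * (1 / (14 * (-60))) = -1 / 210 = -0.00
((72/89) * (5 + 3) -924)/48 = -6805/356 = -19.12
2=2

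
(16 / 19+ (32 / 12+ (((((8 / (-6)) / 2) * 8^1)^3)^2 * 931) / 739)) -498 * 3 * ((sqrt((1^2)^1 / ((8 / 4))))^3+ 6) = 205053580228 / 10235889 -747 * sqrt(2) / 2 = 19504.60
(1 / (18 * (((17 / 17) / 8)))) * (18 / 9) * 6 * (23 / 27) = 368 / 81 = 4.54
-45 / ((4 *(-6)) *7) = 15 / 56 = 0.27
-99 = -99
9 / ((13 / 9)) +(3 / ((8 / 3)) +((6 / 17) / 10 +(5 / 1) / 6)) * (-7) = -204857 / 26520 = -7.72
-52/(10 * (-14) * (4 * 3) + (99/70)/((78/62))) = 47320/1527777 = 0.03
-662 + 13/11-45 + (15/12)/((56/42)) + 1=-123883/176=-703.88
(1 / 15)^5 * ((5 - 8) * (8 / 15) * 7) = -56 / 3796875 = -0.00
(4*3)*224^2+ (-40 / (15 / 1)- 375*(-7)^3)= 2192203 / 3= 730734.33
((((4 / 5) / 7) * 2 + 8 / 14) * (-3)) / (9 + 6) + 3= 71 / 25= 2.84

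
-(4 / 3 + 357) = -1075 / 3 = -358.33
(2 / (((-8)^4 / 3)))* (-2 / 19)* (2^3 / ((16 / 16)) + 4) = -9 / 4864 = -0.00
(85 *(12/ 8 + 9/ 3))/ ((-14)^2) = 765/ 392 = 1.95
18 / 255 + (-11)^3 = -113129 / 85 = -1330.93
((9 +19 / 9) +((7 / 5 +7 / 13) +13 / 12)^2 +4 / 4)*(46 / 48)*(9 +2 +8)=5647722013 / 14601600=386.79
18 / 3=6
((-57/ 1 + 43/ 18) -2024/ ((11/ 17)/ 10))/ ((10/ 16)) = -2256092/ 45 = -50135.38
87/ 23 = 3.78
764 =764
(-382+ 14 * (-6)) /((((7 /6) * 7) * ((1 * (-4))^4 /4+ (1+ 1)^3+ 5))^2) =-16776 /14235529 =-0.00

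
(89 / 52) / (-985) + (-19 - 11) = -30.00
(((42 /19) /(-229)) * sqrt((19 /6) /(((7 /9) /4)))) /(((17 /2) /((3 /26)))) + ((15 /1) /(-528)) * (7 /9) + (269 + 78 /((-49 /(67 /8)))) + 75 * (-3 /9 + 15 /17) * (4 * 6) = 1641266897 /1319472 - 18 * sqrt(798) /961571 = 1243.88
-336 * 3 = -1008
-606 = -606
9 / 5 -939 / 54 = -1403 / 90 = -15.59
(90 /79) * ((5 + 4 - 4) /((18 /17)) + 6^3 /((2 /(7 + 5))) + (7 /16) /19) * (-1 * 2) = -17794195 /6004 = -2963.72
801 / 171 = 89 / 19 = 4.68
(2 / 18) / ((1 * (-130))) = -1 / 1170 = -0.00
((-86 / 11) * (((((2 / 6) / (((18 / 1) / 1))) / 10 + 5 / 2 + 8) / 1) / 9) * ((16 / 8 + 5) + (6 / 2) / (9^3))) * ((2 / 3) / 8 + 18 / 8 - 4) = 207518903 / 1948617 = 106.50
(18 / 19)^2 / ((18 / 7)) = 126 / 361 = 0.35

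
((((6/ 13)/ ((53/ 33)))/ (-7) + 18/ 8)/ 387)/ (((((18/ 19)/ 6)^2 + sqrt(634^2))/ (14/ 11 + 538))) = 2534943805/ 522145981357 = 0.00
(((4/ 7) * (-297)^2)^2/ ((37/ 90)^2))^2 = 1016861015430884637567797760000/ 4499860561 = 225976116736583615566.79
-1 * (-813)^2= -660969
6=6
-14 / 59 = -0.24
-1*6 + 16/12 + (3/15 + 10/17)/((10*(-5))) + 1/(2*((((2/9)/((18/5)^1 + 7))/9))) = 5354173/25500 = 209.97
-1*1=-1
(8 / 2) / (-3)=-4 / 3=-1.33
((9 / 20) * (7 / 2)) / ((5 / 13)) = 819 / 200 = 4.10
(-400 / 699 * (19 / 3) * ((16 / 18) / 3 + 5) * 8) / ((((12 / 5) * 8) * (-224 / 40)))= 1698125 / 1188999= 1.43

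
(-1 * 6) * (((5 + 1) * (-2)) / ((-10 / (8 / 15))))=-96 / 25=-3.84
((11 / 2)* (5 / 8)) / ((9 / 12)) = 55 / 12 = 4.58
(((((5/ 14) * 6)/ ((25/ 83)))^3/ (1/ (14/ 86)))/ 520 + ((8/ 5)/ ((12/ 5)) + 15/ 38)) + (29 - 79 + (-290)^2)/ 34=328221248755781/ 132709395000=2473.23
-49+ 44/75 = -3631/75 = -48.41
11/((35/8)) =88/35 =2.51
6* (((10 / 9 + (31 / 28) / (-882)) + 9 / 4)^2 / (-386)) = -6884850625 / 39236412096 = -0.18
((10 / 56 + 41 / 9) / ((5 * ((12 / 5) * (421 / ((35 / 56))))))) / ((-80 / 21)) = -1193 / 7759872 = -0.00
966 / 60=161 / 10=16.10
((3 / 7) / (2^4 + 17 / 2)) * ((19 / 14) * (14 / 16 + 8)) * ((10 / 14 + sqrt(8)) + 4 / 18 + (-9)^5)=-1254579443 / 100842 + 4047 * sqrt(2) / 9604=-12440.44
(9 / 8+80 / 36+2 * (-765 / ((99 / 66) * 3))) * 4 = -24239 / 18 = -1346.61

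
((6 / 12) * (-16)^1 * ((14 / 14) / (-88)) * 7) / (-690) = -7 / 7590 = -0.00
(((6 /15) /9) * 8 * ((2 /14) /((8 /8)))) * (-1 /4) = -4 /315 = -0.01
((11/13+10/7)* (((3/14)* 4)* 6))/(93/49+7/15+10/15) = 27945/7241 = 3.86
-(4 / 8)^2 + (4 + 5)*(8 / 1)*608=175103 / 4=43775.75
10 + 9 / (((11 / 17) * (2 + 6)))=1033 / 88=11.74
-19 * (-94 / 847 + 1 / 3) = -10735 / 2541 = -4.22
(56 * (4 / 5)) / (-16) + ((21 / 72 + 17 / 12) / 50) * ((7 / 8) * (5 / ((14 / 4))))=-2.76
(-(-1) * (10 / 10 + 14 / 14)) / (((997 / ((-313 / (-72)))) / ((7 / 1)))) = 0.06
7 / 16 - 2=-25 / 16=-1.56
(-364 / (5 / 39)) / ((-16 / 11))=39039 / 20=1951.95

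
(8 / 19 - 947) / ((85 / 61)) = -219417 / 323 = -679.31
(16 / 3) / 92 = 4 / 69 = 0.06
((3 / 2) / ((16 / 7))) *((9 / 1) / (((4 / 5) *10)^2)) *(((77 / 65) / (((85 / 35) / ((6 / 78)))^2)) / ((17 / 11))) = 7844067 / 110529136640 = 0.00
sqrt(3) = 1.73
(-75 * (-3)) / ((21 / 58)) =4350 / 7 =621.43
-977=-977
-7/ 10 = -0.70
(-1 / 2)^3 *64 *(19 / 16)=-19 / 2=-9.50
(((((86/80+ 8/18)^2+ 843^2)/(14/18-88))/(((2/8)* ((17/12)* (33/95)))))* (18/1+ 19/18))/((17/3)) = -600218369421853/2695156200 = -222702.63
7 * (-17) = -119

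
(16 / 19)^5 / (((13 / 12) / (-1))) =-12582912 / 32189287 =-0.39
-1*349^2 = -121801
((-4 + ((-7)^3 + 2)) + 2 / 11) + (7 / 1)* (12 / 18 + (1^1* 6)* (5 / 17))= -183895 / 561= -327.80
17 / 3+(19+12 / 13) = 998 / 39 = 25.59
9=9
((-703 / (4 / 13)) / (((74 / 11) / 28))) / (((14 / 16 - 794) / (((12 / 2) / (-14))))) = -10868 / 2115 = -5.14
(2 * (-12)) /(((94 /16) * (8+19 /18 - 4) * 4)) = -864 /4277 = -0.20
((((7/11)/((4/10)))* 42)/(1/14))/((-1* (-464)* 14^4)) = 15/285824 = 0.00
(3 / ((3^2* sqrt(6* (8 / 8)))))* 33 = 11* sqrt(6) / 6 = 4.49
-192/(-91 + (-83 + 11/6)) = 1152/1033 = 1.12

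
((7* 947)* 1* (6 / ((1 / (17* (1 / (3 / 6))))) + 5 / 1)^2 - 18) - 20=289561311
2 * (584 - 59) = 1050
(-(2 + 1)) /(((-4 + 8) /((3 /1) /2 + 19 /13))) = -231 /104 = -2.22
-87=-87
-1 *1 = -1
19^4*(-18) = -2345778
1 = 1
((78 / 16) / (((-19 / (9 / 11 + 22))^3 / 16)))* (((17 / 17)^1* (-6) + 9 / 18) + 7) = -1850150367 / 9129329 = -202.66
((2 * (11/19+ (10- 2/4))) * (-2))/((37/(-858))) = 657228/703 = 934.89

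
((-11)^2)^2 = 14641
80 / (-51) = -80 / 51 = -1.57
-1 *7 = -7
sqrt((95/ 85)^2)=19/ 17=1.12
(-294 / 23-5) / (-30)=409 / 690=0.59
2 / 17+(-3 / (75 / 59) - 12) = -6053 / 425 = -14.24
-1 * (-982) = 982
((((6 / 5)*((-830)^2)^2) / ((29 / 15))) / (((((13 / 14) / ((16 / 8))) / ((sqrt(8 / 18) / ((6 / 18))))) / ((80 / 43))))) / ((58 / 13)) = 19135195027200000 / 36163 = 529137378735.17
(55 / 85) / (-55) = -1 / 85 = -0.01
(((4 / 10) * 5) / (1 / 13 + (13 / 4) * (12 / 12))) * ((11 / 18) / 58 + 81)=2198950 / 45153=48.70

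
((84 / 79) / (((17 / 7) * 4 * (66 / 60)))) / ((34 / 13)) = 9555 / 251141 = 0.04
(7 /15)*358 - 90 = 1156 /15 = 77.07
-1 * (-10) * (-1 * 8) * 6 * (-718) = 344640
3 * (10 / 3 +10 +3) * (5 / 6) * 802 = 98245 / 3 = 32748.33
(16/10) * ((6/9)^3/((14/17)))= 544/945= 0.58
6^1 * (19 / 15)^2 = 722 / 75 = 9.63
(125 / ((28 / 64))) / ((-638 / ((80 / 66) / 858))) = -20000 / 31612581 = -0.00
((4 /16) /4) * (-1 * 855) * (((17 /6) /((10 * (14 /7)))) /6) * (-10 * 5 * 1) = 8075 /128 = 63.09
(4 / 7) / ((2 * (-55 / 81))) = -162 / 385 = -0.42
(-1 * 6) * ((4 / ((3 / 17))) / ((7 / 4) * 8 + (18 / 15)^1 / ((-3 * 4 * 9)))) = -12240 / 1259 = -9.72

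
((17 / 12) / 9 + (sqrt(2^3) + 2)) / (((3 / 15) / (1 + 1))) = 1165 / 54 + 20 * sqrt(2) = 49.86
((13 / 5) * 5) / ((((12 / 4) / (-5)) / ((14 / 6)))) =-50.56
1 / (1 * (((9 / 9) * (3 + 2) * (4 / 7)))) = 7 / 20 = 0.35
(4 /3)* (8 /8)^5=4 /3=1.33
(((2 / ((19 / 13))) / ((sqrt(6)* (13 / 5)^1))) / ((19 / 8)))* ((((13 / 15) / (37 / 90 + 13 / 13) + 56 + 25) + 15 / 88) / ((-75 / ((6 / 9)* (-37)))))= 4509190* sqrt(6) / 4538853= 2.43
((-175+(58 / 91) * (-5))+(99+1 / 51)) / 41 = -1.93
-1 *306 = -306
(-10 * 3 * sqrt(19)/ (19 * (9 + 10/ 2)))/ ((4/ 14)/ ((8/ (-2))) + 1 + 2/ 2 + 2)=-6 * sqrt(19)/ 209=-0.13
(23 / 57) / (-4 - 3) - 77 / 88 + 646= 2059055 / 3192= 645.07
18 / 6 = 3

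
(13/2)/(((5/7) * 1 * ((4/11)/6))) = 3003/20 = 150.15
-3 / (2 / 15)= -45 / 2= -22.50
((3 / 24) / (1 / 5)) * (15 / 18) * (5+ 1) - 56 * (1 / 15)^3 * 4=82583 / 27000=3.06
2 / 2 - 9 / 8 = -1 / 8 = -0.12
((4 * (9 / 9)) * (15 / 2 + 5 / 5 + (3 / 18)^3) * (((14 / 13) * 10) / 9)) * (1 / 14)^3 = 9185 / 619164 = 0.01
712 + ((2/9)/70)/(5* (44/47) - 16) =119316913/167580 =712.00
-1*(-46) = 46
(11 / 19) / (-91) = -11 / 1729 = -0.01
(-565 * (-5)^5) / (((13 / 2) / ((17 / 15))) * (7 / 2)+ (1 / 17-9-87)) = -120062500 / 5159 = -23272.44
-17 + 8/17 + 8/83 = -23187/1411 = -16.43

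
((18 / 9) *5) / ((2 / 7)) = 35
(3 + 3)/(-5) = -6/5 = -1.20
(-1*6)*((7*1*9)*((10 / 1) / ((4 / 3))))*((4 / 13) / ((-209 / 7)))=79380 / 2717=29.22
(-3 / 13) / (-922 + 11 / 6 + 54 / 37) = 666 / 2651389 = 0.00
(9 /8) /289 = 9 /2312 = 0.00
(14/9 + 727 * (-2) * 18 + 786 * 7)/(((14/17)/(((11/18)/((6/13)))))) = -56525612/1701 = -33230.81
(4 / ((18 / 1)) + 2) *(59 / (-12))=-295 / 27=-10.93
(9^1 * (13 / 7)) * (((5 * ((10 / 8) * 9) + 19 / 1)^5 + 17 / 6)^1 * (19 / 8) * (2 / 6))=1830841240162129 / 57344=31927337474.93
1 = 1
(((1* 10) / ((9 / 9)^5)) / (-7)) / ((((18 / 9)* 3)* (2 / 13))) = -65 / 42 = -1.55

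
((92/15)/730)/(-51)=-46/279225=-0.00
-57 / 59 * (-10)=570 / 59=9.66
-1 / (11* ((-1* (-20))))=-1 / 220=-0.00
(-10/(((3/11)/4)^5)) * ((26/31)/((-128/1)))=334986080/7533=44469.15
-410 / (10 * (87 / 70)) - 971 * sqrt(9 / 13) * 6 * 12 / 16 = -26217 * sqrt(13) / 26 - 2870 / 87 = -3668.63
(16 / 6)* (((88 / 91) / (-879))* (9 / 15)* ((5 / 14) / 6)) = -176 / 1679769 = -0.00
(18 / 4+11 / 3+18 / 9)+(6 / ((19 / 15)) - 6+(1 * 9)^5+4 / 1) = 6733057 / 114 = 59061.90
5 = 5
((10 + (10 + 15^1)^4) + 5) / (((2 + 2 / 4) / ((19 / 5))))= 2968864 / 5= 593772.80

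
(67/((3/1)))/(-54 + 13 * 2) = -0.80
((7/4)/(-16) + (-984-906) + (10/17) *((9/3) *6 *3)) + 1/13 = -26283339/14144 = -1858.27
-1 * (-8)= 8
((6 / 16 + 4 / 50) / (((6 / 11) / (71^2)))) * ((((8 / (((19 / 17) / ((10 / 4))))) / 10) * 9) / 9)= 85782697 / 11400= 7524.80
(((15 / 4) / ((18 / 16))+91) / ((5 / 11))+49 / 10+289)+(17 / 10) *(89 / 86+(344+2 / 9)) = 8423987 / 7740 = 1088.37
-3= -3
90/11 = 8.18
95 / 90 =19 / 18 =1.06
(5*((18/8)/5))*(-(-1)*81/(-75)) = -243/100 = -2.43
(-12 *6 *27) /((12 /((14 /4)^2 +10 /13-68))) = 231579 /26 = 8906.88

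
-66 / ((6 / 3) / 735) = -24255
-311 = -311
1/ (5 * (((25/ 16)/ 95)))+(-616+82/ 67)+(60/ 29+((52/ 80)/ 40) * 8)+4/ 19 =-2215782807/ 3691700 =-600.21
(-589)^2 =346921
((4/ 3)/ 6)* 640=1280/ 9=142.22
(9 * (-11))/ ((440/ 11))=-99/ 40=-2.48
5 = 5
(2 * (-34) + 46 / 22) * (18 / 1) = -13050 / 11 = -1186.36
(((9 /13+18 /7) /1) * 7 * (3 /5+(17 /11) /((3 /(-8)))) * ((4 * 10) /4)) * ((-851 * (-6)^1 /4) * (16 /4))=-53398548 /13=-4107580.62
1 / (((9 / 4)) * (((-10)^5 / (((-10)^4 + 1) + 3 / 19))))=-95011 / 2137500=-0.04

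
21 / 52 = 0.40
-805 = -805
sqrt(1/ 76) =sqrt(19)/ 38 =0.11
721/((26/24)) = 8652/13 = 665.54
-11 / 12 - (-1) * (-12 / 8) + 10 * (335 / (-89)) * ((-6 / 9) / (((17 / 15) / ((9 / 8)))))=408373 / 18156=22.49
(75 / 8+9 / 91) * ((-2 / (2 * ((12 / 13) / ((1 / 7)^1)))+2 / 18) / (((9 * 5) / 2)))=-25289 / 1375920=-0.02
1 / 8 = 0.12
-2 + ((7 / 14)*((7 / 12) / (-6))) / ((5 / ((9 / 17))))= -2727 / 1360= -2.01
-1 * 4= -4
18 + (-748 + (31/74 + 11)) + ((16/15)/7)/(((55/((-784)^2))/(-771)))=-26733543829/20350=-1313687.66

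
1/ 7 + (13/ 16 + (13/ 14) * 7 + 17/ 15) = 14429/ 1680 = 8.59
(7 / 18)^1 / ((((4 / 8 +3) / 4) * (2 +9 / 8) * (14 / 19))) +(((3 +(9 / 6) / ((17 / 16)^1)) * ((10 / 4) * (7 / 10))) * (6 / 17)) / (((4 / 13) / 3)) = 97447223 / 3641400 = 26.76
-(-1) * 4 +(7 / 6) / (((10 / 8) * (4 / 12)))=34 / 5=6.80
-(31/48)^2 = -961/2304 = -0.42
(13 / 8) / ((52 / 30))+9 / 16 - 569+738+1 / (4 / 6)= 172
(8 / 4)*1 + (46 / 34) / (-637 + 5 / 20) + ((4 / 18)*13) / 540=23419163 / 11690730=2.00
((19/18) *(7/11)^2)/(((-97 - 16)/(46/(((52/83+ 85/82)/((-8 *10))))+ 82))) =229120259/28426167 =8.06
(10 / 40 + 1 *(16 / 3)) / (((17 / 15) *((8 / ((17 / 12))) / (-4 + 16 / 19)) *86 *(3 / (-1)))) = 1675 / 156864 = 0.01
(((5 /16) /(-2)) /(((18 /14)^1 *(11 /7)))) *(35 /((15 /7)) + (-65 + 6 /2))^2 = -4598405 /28512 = -161.28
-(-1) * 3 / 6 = 1 / 2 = 0.50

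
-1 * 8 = -8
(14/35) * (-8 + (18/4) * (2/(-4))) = -41/10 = -4.10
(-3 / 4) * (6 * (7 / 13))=-63 / 26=-2.42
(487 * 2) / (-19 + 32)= 974 / 13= 74.92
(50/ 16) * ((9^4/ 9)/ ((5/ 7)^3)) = 250047/ 40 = 6251.18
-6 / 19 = -0.32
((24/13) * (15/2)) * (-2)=-360/13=-27.69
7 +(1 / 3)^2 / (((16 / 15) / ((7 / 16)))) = 5411 / 768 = 7.05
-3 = -3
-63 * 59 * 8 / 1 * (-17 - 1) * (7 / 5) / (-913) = -3746736 / 4565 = -820.75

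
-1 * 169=-169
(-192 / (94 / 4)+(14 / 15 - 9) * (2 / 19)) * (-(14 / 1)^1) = 1691396 / 13395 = 126.27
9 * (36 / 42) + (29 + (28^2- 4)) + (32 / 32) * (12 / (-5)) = 28501 / 35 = 814.31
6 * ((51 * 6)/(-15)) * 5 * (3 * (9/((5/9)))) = -148716/5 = -29743.20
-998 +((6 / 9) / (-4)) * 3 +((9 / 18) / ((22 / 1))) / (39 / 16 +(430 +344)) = -272896033 / 273306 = -998.50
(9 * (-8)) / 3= -24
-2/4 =-1/2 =-0.50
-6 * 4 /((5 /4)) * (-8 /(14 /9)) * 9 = 31104 /35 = 888.69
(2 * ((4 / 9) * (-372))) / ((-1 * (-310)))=-16 / 15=-1.07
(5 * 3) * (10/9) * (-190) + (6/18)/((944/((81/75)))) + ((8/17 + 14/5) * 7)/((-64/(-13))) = -7611604717/2407200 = -3162.02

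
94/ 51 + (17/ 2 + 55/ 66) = 190/ 17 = 11.18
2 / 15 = 0.13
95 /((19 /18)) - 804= -714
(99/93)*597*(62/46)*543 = 10697643/23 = 465114.91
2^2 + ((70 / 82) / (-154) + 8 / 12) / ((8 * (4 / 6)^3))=4.28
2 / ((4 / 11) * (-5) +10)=11 / 45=0.24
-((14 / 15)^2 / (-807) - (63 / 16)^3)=45403086841 / 743731200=61.05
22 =22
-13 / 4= -3.25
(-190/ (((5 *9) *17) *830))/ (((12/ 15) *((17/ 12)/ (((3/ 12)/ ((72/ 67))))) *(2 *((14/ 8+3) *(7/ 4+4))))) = -67/ 59583708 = -0.00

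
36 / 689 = 0.05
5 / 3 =1.67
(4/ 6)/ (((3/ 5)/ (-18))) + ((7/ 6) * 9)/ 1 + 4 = -11/ 2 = -5.50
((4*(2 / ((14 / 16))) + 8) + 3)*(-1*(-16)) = 2256 / 7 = 322.29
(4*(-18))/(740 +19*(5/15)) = -216/2239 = -0.10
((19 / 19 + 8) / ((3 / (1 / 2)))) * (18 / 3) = 9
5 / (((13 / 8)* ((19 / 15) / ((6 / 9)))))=400 / 247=1.62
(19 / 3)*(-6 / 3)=-38 / 3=-12.67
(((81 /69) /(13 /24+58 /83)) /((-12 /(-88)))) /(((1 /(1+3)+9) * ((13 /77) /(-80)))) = -1388344320 /3905239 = -355.51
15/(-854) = -15/854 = -0.02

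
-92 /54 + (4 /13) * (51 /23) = -8246 /8073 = -1.02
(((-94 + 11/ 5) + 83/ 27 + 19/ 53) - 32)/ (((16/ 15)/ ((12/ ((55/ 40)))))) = -1722458/ 1749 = -984.82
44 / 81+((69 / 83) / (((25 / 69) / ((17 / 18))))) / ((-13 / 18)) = -5368997 / 2184975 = -2.46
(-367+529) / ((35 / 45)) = 1458 / 7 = 208.29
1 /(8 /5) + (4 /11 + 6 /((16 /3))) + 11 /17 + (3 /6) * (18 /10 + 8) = 28651 /3740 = 7.66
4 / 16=1 / 4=0.25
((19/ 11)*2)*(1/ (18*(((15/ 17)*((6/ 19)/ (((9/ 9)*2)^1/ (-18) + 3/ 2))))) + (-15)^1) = -1631435/ 32076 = -50.86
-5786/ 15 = -385.73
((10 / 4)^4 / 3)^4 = 152587890625 / 5308416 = 28744.52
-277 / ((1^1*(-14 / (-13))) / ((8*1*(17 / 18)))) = -1943.40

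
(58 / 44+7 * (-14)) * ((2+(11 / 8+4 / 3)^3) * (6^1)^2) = -214311557 / 2816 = -76104.96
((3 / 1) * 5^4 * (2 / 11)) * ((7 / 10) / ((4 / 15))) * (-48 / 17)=-472500 / 187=-2526.74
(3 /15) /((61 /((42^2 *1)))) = 1764 /305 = 5.78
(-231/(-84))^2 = 121/16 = 7.56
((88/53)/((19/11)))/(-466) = -484/234631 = -0.00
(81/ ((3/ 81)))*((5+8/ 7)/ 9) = 1492.71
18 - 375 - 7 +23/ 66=-24001/ 66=-363.65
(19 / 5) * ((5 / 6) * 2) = 19 / 3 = 6.33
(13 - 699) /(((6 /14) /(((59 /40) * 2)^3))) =-493114979 /12000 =-41092.91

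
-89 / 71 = -1.25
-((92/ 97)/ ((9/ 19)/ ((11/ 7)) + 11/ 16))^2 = -94647291904/ 102899166841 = -0.92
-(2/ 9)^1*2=-4/ 9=-0.44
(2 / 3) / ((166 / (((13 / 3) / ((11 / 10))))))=130 / 8217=0.02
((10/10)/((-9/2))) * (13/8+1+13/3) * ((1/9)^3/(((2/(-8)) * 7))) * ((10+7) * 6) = 5678/45927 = 0.12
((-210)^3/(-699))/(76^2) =2.29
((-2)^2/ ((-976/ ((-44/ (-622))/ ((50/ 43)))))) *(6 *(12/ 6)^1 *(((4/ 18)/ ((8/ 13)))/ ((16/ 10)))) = -6149/ 9106080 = -0.00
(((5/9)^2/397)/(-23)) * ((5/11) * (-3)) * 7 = 875/2711907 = 0.00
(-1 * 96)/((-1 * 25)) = 96/25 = 3.84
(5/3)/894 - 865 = -2319925/2682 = -865.00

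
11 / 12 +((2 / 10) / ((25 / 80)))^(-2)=2579 / 768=3.36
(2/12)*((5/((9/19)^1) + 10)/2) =185/108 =1.71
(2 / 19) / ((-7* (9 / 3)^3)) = -2 / 3591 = -0.00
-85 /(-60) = 17 /12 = 1.42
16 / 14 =8 / 7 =1.14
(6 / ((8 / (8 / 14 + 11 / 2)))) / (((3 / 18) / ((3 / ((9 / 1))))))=255 / 28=9.11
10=10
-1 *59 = -59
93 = 93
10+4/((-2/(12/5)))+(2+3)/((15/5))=103/15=6.87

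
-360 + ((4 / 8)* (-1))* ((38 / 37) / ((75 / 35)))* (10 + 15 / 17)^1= -18493 / 51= -362.61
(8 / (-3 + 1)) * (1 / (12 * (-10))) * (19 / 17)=19 / 510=0.04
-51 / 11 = -4.64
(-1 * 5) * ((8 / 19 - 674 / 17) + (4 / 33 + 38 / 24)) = 2666275 / 14212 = 187.61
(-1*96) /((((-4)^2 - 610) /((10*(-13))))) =-2080 /99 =-21.01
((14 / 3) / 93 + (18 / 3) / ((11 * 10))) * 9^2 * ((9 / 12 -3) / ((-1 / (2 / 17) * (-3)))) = -43389 / 57970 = -0.75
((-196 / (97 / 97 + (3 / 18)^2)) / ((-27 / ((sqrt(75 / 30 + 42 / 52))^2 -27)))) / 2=-120736 / 1443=-83.67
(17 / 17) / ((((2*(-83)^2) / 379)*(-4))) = -379 / 55112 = -0.01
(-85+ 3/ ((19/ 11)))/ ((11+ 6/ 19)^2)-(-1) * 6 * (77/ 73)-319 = -1057279859/ 3374425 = -313.32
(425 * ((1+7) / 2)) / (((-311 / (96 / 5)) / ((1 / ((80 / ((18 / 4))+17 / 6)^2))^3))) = -0.00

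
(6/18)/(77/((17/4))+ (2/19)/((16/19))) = 136/7443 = 0.02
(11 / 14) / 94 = 11 / 1316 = 0.01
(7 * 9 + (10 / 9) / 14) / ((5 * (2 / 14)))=3974 / 45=88.31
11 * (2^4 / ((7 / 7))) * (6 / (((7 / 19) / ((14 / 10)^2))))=5617.92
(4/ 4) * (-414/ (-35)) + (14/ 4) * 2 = 659/ 35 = 18.83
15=15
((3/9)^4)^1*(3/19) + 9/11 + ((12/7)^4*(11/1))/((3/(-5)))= -2134131052/13548843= -157.51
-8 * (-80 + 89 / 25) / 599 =15288 / 14975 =1.02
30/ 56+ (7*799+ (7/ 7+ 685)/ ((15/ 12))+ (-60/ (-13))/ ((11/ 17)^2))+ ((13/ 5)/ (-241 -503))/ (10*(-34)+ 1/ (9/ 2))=4671275807999/ 759142384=6153.36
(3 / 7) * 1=3 / 7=0.43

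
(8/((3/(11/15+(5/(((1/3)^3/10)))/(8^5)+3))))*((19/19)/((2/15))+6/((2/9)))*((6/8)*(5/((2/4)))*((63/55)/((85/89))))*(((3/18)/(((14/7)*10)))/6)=13291995941/3063808000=4.34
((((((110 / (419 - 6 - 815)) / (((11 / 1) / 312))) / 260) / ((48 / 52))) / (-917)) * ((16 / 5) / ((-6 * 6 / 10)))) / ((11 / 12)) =-208 / 6082461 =-0.00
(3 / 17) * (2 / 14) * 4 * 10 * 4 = 480 / 119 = 4.03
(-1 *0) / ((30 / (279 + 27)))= 0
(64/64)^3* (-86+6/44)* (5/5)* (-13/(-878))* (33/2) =-73671/3512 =-20.98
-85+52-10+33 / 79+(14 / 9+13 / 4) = -107437 / 2844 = -37.78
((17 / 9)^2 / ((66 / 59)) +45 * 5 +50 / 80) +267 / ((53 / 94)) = 702.36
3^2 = 9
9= 9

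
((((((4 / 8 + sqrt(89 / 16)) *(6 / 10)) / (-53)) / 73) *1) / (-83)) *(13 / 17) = 0.00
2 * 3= 6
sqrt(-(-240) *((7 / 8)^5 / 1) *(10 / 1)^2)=245 *sqrt(210) / 32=110.95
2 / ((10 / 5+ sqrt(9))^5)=2 / 3125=0.00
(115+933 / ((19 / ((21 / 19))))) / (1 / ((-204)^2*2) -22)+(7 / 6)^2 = -150710697049 / 23797014588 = -6.33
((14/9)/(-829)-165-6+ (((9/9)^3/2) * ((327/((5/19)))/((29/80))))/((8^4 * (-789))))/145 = -4982220797011/4224630689280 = -1.18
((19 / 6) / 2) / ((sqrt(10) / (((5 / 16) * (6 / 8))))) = 19 * sqrt(10) / 512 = 0.12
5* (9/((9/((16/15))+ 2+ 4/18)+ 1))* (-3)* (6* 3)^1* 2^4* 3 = -16796160/1679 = -10003.67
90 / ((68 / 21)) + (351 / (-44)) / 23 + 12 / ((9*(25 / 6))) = 11942707 / 430100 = 27.77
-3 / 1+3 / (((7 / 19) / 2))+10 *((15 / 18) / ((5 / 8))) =559 / 21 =26.62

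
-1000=-1000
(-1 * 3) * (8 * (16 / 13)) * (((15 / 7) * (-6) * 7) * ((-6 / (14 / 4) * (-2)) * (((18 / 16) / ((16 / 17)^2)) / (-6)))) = -351135 / 182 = -1929.31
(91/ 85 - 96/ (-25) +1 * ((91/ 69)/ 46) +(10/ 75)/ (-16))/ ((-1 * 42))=-26606287/ 226623600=-0.12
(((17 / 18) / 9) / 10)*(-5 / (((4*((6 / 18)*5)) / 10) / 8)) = -17 / 27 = -0.63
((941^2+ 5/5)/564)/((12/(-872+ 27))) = -374116145/3384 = -110554.42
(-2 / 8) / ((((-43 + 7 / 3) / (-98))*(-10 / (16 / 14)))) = 21 / 305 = 0.07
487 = 487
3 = 3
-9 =-9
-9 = -9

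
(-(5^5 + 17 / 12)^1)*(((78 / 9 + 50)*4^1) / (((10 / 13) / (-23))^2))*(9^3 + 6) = -7231347575452 / 15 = -482089838363.47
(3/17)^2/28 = 9/8092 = 0.00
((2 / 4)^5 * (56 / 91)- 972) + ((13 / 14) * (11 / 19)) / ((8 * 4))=-107553645 / 110656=-971.96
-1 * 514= -514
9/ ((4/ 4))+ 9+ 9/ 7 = 19.29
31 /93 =1 /3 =0.33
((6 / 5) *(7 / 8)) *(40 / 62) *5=105 / 31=3.39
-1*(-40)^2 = -1600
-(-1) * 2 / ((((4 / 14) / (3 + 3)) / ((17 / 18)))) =119 / 3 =39.67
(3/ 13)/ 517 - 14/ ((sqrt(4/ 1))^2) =-47041/ 13442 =-3.50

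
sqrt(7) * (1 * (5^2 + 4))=29 * sqrt(7)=76.73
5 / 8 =0.62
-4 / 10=-2 / 5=-0.40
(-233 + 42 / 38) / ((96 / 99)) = -72699 / 304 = -239.14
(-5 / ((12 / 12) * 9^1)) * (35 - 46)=55 / 9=6.11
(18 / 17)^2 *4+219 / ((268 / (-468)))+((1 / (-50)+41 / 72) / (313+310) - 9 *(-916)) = 170800853489807 / 21713668200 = 7866.05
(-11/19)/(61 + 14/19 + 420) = -11/9153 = -0.00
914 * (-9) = -8226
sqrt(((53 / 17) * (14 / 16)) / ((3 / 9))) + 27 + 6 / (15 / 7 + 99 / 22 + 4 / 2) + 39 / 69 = sqrt(37842) / 68 + 78646 / 2783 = 31.12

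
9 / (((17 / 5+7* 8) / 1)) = 5 / 33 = 0.15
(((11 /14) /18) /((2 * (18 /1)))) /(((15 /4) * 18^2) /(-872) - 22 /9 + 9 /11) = -13189 /32845302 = -0.00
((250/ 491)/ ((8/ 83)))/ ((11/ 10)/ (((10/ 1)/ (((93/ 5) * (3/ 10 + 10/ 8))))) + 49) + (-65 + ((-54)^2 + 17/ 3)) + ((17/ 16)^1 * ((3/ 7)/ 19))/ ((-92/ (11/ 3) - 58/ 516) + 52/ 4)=80898563167926873839/ 28318232705824488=2856.77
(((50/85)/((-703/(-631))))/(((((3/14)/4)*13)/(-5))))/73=-0.05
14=14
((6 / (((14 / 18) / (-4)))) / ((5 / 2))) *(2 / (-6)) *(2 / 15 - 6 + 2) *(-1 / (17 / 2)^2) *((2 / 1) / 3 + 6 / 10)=70528 / 252875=0.28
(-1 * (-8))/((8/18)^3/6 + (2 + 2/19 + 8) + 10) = 166212/418021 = 0.40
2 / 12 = 1 / 6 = 0.17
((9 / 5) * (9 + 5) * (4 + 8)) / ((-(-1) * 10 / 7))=211.68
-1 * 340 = -340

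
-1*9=-9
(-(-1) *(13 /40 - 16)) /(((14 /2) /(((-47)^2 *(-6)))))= 4155129 /140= 29679.49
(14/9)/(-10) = -7/45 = -0.16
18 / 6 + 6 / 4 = 4.50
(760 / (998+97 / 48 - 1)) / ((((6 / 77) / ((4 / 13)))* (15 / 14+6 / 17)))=445688320 / 211328871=2.11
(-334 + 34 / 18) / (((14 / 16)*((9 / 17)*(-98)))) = 4148 / 567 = 7.32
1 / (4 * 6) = 1 / 24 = 0.04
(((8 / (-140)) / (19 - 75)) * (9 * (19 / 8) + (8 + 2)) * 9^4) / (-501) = -548937 / 1309280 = -0.42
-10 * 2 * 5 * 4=-400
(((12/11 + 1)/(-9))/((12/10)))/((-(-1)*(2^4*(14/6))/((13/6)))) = -0.01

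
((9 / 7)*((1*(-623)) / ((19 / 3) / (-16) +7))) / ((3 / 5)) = -64080 / 317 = -202.15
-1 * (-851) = 851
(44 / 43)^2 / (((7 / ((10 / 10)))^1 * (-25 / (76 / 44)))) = -3344 / 323575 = -0.01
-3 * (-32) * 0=0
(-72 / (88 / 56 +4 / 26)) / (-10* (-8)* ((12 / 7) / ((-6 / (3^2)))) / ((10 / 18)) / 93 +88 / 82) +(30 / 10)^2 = 23713983 / 1015633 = 23.35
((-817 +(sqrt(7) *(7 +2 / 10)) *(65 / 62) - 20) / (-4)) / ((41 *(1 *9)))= 93 / 164 - 13 *sqrt(7) / 2542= 0.55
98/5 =19.60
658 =658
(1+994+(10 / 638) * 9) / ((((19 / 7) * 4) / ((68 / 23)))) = 37776550 / 139403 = 270.99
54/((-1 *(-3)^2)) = -6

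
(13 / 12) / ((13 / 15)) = 5 / 4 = 1.25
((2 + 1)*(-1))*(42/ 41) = -126/ 41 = -3.07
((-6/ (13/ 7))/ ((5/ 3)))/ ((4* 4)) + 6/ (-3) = -1103/ 520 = -2.12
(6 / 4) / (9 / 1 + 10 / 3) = 9 / 74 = 0.12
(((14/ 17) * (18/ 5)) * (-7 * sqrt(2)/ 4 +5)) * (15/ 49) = 2.29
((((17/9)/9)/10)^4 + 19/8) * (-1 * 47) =-48050906241737/430467210000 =-111.63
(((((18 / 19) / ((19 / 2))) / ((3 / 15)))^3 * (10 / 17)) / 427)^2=3401222400000000 / 116626382308861665932041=0.00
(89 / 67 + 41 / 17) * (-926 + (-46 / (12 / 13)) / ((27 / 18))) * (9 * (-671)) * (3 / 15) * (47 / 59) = 231964600692 / 67201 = 3451802.81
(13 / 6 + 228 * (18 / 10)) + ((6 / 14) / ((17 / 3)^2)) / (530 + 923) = 36381189773 / 88182570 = 412.57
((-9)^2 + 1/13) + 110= 2484/13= 191.08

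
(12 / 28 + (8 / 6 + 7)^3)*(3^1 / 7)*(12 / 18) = 218912 / 1323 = 165.47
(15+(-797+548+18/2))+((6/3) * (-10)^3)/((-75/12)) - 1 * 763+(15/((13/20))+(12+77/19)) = -628.87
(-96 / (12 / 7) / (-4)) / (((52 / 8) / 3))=84 / 13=6.46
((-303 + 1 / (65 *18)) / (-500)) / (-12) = -354509 / 7020000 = -0.05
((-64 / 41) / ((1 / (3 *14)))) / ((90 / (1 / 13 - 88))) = 170688 / 2665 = 64.05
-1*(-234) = 234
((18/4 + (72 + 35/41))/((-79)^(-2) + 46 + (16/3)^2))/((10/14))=1.45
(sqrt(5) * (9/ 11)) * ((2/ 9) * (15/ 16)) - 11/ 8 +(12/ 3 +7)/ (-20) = -77/ 40 +15 * sqrt(5)/ 88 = -1.54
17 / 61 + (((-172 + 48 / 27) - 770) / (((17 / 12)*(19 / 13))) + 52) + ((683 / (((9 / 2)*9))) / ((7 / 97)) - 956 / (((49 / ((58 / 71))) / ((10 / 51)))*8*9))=-933762621947 / 5552285697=-168.18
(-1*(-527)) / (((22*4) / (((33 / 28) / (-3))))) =-527 / 224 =-2.35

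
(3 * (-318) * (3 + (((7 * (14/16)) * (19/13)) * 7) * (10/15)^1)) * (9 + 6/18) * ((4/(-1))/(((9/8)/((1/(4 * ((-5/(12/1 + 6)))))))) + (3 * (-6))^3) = 2323839435.08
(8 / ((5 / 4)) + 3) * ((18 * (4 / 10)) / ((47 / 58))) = 83.52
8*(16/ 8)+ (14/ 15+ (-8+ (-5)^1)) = 3.93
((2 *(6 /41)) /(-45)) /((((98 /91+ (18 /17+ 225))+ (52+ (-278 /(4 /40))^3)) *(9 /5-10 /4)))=-1768 /4088178098397771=-0.00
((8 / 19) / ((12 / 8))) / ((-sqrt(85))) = -16 * sqrt(85) / 4845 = -0.03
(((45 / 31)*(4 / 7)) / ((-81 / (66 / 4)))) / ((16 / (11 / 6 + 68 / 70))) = -209 / 7056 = -0.03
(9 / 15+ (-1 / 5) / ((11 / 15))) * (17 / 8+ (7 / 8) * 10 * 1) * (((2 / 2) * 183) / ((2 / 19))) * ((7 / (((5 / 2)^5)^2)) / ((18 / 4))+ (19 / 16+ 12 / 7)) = 8641204207933743 / 481250000000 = 17955.75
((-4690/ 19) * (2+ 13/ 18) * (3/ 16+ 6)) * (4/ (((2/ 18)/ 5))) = -56877975/ 76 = -748394.41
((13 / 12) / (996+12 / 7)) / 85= 91 / 7123680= 0.00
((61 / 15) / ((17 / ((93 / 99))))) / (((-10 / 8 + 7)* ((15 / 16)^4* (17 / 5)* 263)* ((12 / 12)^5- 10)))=-495714304 / 78854079706875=-0.00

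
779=779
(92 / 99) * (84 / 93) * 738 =211232 / 341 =619.45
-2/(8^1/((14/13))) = -7/26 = -0.27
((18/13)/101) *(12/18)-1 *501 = -657801/1313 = -500.99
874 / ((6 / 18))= 2622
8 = 8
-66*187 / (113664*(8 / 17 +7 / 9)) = -314721 / 3618304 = -0.09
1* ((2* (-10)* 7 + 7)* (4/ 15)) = -532/ 15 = -35.47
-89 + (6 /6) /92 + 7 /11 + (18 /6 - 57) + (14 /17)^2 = -41435277 /292468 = -141.67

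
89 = 89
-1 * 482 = -482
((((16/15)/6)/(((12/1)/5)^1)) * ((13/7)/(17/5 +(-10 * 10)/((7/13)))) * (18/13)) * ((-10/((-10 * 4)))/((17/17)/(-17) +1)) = -0.00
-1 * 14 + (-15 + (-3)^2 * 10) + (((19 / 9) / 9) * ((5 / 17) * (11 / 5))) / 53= 4452050 / 72981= 61.00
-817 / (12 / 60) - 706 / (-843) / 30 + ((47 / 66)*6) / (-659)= -374443861843 / 91663605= -4084.98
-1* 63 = -63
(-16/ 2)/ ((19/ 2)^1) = -16/ 19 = -0.84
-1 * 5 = -5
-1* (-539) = 539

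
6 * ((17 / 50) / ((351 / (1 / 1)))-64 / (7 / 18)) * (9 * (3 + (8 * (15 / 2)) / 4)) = -363914658 / 2275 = -159962.49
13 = 13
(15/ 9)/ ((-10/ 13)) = -2.17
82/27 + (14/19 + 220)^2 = 48727.79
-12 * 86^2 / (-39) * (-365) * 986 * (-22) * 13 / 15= 46846737344 / 3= 15615579114.67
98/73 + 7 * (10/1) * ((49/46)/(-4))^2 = 7793499/1235744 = 6.31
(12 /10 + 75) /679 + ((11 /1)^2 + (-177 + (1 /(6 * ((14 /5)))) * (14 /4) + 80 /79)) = -54.67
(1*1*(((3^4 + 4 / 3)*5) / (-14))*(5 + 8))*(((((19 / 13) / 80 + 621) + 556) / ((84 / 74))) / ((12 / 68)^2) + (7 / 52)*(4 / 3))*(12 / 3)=-359230245361 / 7056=-50911315.95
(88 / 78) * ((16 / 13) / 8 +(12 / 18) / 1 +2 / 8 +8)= 15565 / 1521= 10.23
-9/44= -0.20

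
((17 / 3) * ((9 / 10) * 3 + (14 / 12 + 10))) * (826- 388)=516256 / 15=34417.07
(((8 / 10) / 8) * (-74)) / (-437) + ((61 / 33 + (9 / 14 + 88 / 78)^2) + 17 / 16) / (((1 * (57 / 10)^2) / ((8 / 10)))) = 50800368838 / 306313072065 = 0.17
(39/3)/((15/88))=1144/15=76.27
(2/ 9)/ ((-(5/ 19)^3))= -13718/ 1125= -12.19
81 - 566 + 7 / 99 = -48008 / 99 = -484.93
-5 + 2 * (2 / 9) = -4.56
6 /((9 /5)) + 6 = 9.33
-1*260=-260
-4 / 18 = -2 / 9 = -0.22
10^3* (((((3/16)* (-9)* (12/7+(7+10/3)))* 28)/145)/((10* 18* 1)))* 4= -2530/29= -87.24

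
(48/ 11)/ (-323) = -48/ 3553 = -0.01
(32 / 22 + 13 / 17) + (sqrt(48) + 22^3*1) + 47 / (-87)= 4*sqrt(3) + 173259628 / 16269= 10656.61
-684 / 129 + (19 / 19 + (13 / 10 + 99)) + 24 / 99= 1365647 / 14190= 96.24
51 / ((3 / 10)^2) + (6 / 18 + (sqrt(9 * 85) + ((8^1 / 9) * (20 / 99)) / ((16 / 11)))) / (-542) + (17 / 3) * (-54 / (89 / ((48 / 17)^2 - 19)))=40158537551 / 66423726 - 3 * sqrt(85) / 542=604.53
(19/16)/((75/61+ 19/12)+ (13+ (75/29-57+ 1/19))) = -1915827/62191084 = -0.03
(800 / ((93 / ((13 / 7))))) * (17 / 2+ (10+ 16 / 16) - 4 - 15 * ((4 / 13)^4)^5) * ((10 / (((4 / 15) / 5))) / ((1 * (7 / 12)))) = 176746163096495830130865300000 / 2220656921080302642118363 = 79591.84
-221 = -221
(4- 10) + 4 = -2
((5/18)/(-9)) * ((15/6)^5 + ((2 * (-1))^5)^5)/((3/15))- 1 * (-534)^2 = 25365218771/5184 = 4892982.02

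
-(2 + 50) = -52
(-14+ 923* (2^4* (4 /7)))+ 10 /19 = 1120576 /133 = 8425.38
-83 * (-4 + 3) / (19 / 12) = 996 / 19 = 52.42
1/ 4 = 0.25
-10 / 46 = -5 / 23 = -0.22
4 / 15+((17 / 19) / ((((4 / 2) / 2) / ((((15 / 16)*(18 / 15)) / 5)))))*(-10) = -1.75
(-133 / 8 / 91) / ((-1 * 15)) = 19 / 1560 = 0.01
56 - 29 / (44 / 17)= 1971 / 44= 44.80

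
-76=-76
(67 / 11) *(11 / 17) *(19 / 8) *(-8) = -1273 / 17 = -74.88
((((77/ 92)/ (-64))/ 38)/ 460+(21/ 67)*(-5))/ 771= -10806840359/ 5316654151680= -0.00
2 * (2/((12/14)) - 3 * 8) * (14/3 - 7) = 910/9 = 101.11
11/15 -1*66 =-979/15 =-65.27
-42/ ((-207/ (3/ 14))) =1/ 23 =0.04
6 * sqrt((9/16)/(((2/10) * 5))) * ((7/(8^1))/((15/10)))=21/8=2.62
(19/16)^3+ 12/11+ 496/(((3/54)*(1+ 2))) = 134211257/45056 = 2978.77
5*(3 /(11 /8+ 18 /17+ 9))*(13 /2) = 2652 /311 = 8.53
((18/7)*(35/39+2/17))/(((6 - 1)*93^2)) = 1346/22300005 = 0.00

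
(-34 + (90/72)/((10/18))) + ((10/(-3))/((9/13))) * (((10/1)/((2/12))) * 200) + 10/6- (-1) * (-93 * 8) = -2107867/36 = -58551.86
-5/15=-1/3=-0.33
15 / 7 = 2.14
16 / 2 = 8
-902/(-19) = 902/19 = 47.47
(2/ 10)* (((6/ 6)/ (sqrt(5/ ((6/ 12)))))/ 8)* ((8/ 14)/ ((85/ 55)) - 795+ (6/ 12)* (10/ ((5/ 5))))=-46983* sqrt(10)/ 23800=-6.24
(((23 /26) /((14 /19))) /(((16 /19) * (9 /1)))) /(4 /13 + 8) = 8303 /435456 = 0.02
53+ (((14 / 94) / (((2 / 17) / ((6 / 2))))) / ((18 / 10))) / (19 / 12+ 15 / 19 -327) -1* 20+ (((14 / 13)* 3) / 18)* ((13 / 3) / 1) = 211464566 / 6261669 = 33.77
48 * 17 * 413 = 337008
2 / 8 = 1 / 4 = 0.25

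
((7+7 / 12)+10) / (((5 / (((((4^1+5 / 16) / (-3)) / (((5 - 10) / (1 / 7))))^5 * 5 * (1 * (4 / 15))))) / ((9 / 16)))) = 1358068373 / 4405854208000000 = 0.00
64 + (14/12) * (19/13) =5125/78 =65.71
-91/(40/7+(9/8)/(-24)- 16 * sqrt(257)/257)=-19.49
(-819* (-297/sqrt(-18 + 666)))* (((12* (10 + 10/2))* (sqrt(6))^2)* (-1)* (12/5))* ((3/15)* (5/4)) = -4378374* sqrt(2) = -6191955.89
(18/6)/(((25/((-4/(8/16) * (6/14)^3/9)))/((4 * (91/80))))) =-234/6125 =-0.04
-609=-609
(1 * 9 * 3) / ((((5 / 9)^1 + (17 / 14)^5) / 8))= 1045529856 / 15467833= 67.59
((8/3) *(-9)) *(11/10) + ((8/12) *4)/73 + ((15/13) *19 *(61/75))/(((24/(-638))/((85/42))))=-2357166517/2391480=-985.65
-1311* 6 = -7866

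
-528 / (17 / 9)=-4752 / 17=-279.53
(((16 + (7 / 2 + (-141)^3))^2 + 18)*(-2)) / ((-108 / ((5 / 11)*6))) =17462085888045 / 44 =396865588364.66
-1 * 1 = -1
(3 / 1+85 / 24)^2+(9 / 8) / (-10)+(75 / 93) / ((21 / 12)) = 26961857 / 624960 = 43.14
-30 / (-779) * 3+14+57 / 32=396275 / 24928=15.90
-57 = -57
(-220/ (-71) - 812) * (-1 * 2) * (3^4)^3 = 61043439024/ 71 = 859766746.82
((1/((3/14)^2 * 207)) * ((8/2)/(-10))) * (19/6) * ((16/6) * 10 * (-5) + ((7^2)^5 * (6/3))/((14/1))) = -450829007804/83835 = -5377575.09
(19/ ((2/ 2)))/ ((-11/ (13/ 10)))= -247/ 110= -2.25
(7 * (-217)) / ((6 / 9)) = -4557 / 2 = -2278.50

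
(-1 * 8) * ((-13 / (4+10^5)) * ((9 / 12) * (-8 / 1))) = -156 / 25001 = -0.01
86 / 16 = 5.38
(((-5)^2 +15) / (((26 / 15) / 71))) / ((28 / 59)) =314175 / 91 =3452.47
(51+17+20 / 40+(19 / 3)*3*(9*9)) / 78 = 3215 / 156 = 20.61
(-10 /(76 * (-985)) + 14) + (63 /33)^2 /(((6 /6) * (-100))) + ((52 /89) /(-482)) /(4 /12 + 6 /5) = 311971994378949 /22342927828100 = 13.96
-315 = -315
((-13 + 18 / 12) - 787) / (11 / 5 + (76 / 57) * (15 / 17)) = -135745 / 574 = -236.49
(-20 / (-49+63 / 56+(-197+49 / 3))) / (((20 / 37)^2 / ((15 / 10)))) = 12321 / 27425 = 0.45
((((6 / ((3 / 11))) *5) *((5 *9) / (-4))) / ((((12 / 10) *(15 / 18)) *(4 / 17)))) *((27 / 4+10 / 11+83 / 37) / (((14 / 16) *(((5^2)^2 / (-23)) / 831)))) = 6734637567 / 3700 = 1820172.32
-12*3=-36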